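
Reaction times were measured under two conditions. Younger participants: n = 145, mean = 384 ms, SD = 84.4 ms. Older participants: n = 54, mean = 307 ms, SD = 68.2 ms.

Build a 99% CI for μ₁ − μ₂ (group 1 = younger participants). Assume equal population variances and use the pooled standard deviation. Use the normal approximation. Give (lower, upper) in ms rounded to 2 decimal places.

Pooled variance s_p² = [144·84.4² + 53·68.2²] / (145+54−2) = 6458.2719, so s_p = 80.3634.
SE_diff = s_p·√(1/n₁ + 1/n₂) = 80.3634·√(1/145 + 1/54) = 12.8116.
z* = 2.576; margin = 2.576 × 12.8116 = 33.0027.
Difference = 384 − 307 = 77.0000.
77.0000 ± 33.0027 → (44.00, 110.00).

(44.00, 110.00)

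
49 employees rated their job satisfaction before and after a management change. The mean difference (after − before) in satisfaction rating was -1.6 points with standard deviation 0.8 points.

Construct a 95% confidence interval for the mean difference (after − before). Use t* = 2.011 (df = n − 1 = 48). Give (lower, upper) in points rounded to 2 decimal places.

This is a matched-pairs design, so SE = s_d/√n = 0.8/√49 = 0.1143.
Margin = 2.011 × 0.1143 = 0.2299; the interval is -1.6 ± 0.2299 = (-1.83, -1.37).

(-1.83, -1.37)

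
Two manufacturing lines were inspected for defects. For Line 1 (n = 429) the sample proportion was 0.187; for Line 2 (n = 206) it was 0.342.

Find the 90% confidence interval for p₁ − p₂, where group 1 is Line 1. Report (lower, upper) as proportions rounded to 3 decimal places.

SE₁ = √(p̂₁(1−p̂₁)/n₁) = √(0.1870·0.8130/429) = 0.01883; SE₂ = √(0.3420·0.6580/206) = 0.03305.
Independent samples: SE of the difference = √(SE₁² + SE₂²) = √(0.0003545689 + 0.0010923025) = 0.03804.
z* for 90% confidence is 1.645, so the margin of error is 1.645 × 0.03804 = 0.06258.
Point estimate p̂₁ − p̂₂ = 0.1870 − 0.3420 = -0.1550.
-0.1550 ± 0.06258 → (-0.218, -0.092).

(-0.218, -0.092)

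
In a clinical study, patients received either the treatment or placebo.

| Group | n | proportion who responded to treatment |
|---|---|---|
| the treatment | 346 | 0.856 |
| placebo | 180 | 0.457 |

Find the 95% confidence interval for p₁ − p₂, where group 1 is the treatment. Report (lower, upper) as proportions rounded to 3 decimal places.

(0.317, 0.481)

The two standard errors are √(0.8560×0.1440/346) = 0.01887 and √(0.4570×0.5430/180) = 0.03713.
Because the samples are independent, SE_diff = √(0.01887² + 0.03713²) = 0.04165.
Using z* = 1.960 for 95%, ME = 1.960 × 0.04165 = 0.08163.
p̂₁ − p̂₂ = 0.3990; interval 0.3990 ± 0.08163 gives (0.317, 0.481).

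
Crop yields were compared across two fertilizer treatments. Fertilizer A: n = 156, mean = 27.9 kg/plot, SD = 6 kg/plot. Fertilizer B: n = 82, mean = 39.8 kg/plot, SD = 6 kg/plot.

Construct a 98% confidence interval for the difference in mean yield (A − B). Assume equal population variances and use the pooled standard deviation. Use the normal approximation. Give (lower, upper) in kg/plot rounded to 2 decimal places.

(-13.80, -10.00)

s_p = √[((n₁−1)s₁² + (n₂−1)s₂²)/(n₁+n₂−2)] = √[(155·6² + 81·6²)/236] = 6.0000.
SE = 6.0000·√(1/156 + 1/82) = 0.8184.
With z* = 2.326, margin = 2.326 × 0.8184 = 1.9036.
x̄₁ − x̄₂ = 27.9 − 39.8 = -11.9000; interval -11.9000 ± 1.9036 = (-13.80, -10.00).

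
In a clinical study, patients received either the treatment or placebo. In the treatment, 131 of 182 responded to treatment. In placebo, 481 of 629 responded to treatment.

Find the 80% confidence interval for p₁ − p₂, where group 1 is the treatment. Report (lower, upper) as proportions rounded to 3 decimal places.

(-0.093, 0.003)

p̂₁ = 131/182 = 0.7198 and p̂₂ = 481/629 = 0.7647.
SE₁ = √(p̂₁(1−p̂₁)/n₁) = √(0.7198·0.2802/182) = 0.03329; SE₂ = √(0.7647·0.2353/629) = 0.01691.
Independent samples: SE of the difference = √(SE₁² + SE₂²) = √(0.0011082241 + 0.0002859481) = 0.03734.
z* for 80% confidence is 1.282, so the margin of error is 1.282 × 0.03734 = 0.04787.
Point estimate p̂₁ − p̂₂ = 0.7198 − 0.7647 = -0.0449.
-0.0449 ± 0.04787 → (-0.093, 0.003).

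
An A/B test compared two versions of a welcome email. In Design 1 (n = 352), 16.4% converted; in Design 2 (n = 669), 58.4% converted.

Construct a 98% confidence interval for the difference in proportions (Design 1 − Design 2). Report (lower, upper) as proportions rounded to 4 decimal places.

SE₁ = √(p̂₁(1−p̂₁)/n₁) = √(0.1640·0.8360/352) = 0.01974; SE₂ = √(0.5840·0.4160/669) = 0.01906.
Independent samples: SE of the difference = √(SE₁² + SE₂²) = √(0.0003896676 + 0.0003632836) = 0.02744.
z* for 98% confidence is 2.326, so the margin of error is 2.326 × 0.02744 = 0.06383.
Point estimate p̂₁ − p̂₂ = 0.1640 − 0.5840 = -0.4200.
-0.4200 ± 0.06383 → (-0.4838, -0.3562).

(-0.4838, -0.3562)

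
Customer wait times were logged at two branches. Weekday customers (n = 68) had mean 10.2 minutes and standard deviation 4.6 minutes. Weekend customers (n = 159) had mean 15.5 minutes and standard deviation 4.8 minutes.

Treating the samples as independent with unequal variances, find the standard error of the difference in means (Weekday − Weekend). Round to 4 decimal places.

0.6753

Per-group SEs: s₁/√n₁ = 4.6/√68 = 0.5578, s₂/√n₂ = 4.8/√159 = 0.3807.
Unpooled SE of the difference: √(0.31114084 + 0.14493249) = 0.6753.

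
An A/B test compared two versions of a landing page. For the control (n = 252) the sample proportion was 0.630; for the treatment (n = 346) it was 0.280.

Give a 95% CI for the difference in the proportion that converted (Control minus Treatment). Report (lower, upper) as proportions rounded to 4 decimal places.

(0.2739, 0.4261)

SE₁ = √(p̂₁(1−p̂₁)/n₁) = √(0.6300·0.3700/252) = 0.03041; SE₂ = √(0.2800·0.7200/346) = 0.02414.
Independent samples: SE of the difference = √(SE₁² + SE₂²) = √(0.0009247681 + 0.0005827396) = 0.03883.
z* for 95% confidence is 1.960, so the margin of error is 1.960 × 0.03883 = 0.07611.
Point estimate p̂₁ − p̂₂ = 0.6300 − 0.2800 = 0.3500.
0.3500 ± 0.07611 → (0.2739, 0.4261).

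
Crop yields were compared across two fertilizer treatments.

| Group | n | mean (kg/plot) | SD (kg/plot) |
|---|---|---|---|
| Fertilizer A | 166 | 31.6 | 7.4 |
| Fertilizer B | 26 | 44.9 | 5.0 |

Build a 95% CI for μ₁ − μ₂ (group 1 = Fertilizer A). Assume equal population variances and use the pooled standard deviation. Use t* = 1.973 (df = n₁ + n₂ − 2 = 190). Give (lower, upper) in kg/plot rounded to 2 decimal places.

(-16.27, -10.33)

s_p = √[((n₁−1)s₁² + (n₂−1)s₂²)/(n₁+n₂−2)] = √[(165·7.4² + 25·5.0²)/190] = 7.1305.
SE = 7.1305·√(1/166 + 1/26) = 1.5039.
With t* = 1.973, margin = 1.973 × 1.5039 = 2.9672.
x̄₁ − x̄₂ = 31.6 − 44.9 = -13.3000; interval -13.3000 ± 2.9672 = (-16.27, -10.33).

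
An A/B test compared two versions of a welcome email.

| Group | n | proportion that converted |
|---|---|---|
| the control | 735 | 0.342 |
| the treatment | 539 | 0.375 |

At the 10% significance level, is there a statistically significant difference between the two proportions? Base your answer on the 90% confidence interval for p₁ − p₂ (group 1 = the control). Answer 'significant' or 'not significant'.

The two standard errors are √(0.3420×0.6580/735) = 0.01750 and √(0.3750×0.6250/539) = 0.02085.
Because the samples are independent, SE_diff = √(0.01750² + 0.02085²) = 0.02722.
Using z* = 1.645 for 90%, ME = 1.645 × 0.02722 = 0.04478.
p̂₁ − p̂₂ = -0.0330; interval -0.0330 ± 0.04478 gives (-0.07778, 0.01178).
The interval (-0.07778, 0.01178) contains 0, so the difference is not significant.

not significant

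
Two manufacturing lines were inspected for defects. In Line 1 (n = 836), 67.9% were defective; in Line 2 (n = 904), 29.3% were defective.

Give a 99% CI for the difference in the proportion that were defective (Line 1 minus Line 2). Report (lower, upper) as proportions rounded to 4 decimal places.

SE₁ = √(p̂₁(1−p̂₁)/n₁) = √(0.6790·0.3210/836) = 0.01615; SE₂ = √(0.2930·0.7070/904) = 0.01514.
Independent samples: SE of the difference = √(SE₁² + SE₂²) = √(0.0002608225 + 0.0002292196) = 0.02214.
z* for 99% confidence is 2.576, so the margin of error is 2.576 × 0.02214 = 0.05703.
Point estimate p̂₁ − p̂₂ = 0.6790 − 0.2930 = 0.3860.
0.3860 ± 0.05703 → (0.3290, 0.4430).

(0.3290, 0.4430)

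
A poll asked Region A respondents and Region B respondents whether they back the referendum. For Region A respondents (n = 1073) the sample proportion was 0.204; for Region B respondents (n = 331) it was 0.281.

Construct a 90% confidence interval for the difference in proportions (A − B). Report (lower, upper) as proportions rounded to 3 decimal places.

The two standard errors are √(0.2040×0.7960/1073) = 0.01230 and √(0.2810×0.7190/331) = 0.02471.
Because the samples are independent, SE_diff = √(0.01230² + 0.02471²) = 0.02760.
Using z* = 1.645 for 90%, ME = 1.645 × 0.02760 = 0.04540.
p̂₁ − p̂₂ = -0.0770; interval -0.0770 ± 0.04540 gives (-0.122, -0.032).

(-0.122, -0.032)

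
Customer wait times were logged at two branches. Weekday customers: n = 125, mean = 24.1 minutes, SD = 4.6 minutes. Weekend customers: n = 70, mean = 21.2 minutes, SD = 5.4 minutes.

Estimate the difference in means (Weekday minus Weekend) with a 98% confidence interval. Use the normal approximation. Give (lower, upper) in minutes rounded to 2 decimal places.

SE₁ = s₁/√n₁ = 4.6/√125 = 0.4114; SE₂ = 5.4/√70 = 0.6454.
Independent samples, unequal variances: SE_diff = √(SE₁² + SE₂²) = √(0.16924996 + 0.41654116) = 0.7654.
z* = 2.326, so margin of error = 2.326 × 0.7654 = 1.7803.
Difference in means = 24.1 − 21.2 = 2.9000.
2.9000 ± 1.7803 → (1.12, 4.68).

(1.12, 4.68)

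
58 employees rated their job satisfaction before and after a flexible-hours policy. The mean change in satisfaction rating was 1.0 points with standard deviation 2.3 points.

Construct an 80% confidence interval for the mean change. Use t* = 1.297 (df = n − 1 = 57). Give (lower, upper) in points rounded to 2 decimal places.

(0.61, 1.39)

This is a matched-pairs design, so SE = s_d/√n = 2.3/√58 = 0.3020.
Margin = 1.297 × 0.3020 = 0.3917; the interval is 1.0 ± 0.3917 = (0.61, 1.39).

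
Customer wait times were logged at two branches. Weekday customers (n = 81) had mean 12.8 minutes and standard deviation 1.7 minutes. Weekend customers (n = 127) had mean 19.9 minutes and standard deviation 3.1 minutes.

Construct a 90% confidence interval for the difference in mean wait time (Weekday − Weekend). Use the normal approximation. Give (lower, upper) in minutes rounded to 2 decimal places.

(-7.65, -6.55)

Per-group SEs: s₁/√n₁ = 1.7/√81 = 0.1889, s₂/√n₂ = 3.1/√127 = 0.2751.
Unpooled SE of the difference: √(0.03568321 + 0.07568001) = 0.3337.
Margin of error = z* · SE = 1.645 × 0.3337 = 0.5489.
x̄₁ − x̄₂ = 12.8 − 19.9 = -7.1000.
CI: -7.1000 ± 0.5489 = (-7.65, -6.55).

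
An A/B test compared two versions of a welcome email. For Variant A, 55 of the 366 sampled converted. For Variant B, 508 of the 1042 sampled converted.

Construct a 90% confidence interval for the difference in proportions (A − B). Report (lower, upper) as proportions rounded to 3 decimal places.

p̂₁ = 55/366 = 0.1503 and p̂₂ = 508/1042 = 0.4875.
SE₁ = √(p̂₁(1−p̂₁)/n₁) = √(0.1503·0.8497/366) = 0.01868; SE₂ = √(0.4875·0.5125/1042) = 0.01548.
Independent samples: SE of the difference = √(SE₁² + SE₂²) = √(0.0003489424 + 0.0002396304) = 0.02426.
z* for 90% confidence is 1.645, so the margin of error is 1.645 × 0.02426 = 0.03991.
Point estimate p̂₁ − p̂₂ = 0.1503 − 0.4875 = -0.3372.
-0.3372 ± 0.03991 → (-0.377, -0.297).

(-0.377, -0.297)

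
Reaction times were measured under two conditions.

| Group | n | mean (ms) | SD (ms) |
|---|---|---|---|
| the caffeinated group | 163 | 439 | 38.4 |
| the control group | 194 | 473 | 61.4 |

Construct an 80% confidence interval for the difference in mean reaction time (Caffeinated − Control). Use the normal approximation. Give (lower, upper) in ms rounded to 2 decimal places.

Standard errors of each mean: 38.4/√163 = 3.0077 and 61.4/√194 = 4.4083.
SE(x̄₁ − x̄₂) = √(3.0077² + 4.4083²) = 5.3366 for independent samples with unequal variances.
With z* = 1.282, the margin is 1.282 × 5.3366 = 6.8415.
x̄₁ − x̄₂ = 439 − 473 = -34.0000; the interval is -34.0000 ± 6.8415 = (-40.84, -27.16).

(-40.84, -27.16)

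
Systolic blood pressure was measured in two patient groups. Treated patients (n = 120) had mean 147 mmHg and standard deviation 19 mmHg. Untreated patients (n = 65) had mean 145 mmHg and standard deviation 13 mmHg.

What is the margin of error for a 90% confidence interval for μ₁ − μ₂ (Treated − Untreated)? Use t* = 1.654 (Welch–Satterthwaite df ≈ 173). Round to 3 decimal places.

3.917

Standard errors of each mean: 19/√120 = 1.7345 and 13/√65 = 1.6125.
SE(x̄₁ − x̄₂) = √(1.7345² + 1.6125²) = 2.3683 for independent samples with unequal variances.
With t* = 1.654, the margin is 1.654 × 2.3683 = 3.9172.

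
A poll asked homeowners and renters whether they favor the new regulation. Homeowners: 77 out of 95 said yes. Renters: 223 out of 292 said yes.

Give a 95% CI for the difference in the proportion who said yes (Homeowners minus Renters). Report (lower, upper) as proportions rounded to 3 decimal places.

(-0.046, 0.139)

Sample proportions: 77/95 = 0.8105, 223/292 = 0.7637.
Each SE is √(p̂(1−p̂)/n): √(0.8105·0.1895/95) = 0.04021 and √(0.7637·0.2363/292) = 0.02486.
SE(p̂₁ − p̂₂) = √(SE₁² + SE₂²) = √(0.0016168441 + 0.0006180196) = 0.04727, since the two samples are independent.
At 95% confidence z* = 1.960; margin = 1.960 × 0.04727 = 0.09265.
The difference is 0.8105 − 0.7637 = 0.0468, so the interval is 0.0468 ± 0.09265 = (-0.046, 0.139).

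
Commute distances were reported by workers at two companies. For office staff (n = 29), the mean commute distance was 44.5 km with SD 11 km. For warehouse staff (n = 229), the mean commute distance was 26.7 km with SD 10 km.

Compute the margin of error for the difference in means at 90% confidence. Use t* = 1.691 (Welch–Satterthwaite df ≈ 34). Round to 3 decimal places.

SE₁ = s₁/√n₁ = 11/√29 = 2.0426; SE₂ = 10/√229 = 0.6608.
Independent samples, unequal variances: SE_diff = √(SE₁² + SE₂²) = √(4.17221476 + 0.43665664) = 2.1468.
t* = 1.691, so margin of error = 1.691 × 2.1468 = 3.6302.

3.630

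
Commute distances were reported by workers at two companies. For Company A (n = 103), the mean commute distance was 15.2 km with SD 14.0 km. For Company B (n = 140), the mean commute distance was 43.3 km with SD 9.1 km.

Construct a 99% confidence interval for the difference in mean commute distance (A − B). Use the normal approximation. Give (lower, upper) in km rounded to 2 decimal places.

(-32.17, -24.03)

Per-group SEs: s₁/√n₁ = 14.0/√103 = 1.3795, s₂/√n₂ = 9.1/√140 = 0.7691.
Unpooled SE of the difference: √(1.90302025 + 0.59151481) = 1.5794.
Margin of error = z* · SE = 2.576 × 1.5794 = 4.0685.
x̄₁ − x̄₂ = 15.2 − 43.3 = -28.1000.
CI: -28.1000 ± 4.0685 = (-32.17, -24.03).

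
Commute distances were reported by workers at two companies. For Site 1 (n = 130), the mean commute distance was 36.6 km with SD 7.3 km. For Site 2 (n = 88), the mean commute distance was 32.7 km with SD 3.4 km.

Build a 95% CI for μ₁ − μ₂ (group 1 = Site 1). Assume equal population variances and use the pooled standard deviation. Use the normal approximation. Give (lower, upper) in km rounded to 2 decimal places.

(2.27, 5.53)

s_p = √[((n₁−1)s₁² + (n₂−1)s₂²)/(n₁+n₂−2)] = √[(129·7.3² + 87·3.4²)/216] = 6.0400.
SE = 6.0400·√(1/130 + 1/88) = 0.8338.
With z* = 1.960, margin = 1.960 × 0.8338 = 1.6342.
x̄₁ − x̄₂ = 36.6 − 32.7 = 3.9000; interval 3.9000 ± 1.6342 = (2.27, 5.53).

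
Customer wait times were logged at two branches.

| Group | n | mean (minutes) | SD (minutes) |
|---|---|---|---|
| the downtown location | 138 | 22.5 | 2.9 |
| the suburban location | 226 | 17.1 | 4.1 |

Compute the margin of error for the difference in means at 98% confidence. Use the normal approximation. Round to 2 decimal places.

0.86

Per-group SEs: s₁/√n₁ = 2.9/√138 = 0.2469, s₂/√n₂ = 4.1/√226 = 0.2727.
Unpooled SE of the difference: √(0.06095961 + 0.07436529) = 0.3679.
Margin of error = z* · SE = 2.326 × 0.3679 = 0.8557.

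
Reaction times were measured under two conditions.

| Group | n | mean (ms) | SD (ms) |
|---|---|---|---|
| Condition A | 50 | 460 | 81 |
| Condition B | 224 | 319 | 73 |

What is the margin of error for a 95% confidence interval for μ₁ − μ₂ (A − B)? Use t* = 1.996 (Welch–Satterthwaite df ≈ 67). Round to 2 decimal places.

SE₁ = s₁/√n₁ = 81/√50 = 11.4551; SE₂ = 73/√224 = 4.8775.
Independent samples, unequal variances: SE_diff = √(SE₁² + SE₂²) = √(131.21931601 + 23.79000625) = 12.4503.
t* = 1.996, so margin of error = 1.996 × 12.4503 = 24.8508.

24.85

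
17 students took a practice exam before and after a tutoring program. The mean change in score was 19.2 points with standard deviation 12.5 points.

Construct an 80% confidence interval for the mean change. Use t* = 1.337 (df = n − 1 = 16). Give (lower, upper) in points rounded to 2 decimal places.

Paired design: SE = s_d/√n = 12.5/√17 = 3.0317.
t* = 1.337; margin of error = 1.337 × 3.0317 = 4.0534.
19.2 ± 4.0534 → (15.15, 23.25).

(15.15, 23.25)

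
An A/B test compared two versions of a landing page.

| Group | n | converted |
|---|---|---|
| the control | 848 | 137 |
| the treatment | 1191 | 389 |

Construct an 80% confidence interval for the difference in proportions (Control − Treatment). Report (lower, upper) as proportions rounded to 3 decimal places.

(-0.189, -0.141)

First, p̂₁ = 137/848 = 0.1616; p̂₂ = 389/1191 = 0.3266.
The two standard errors are √(0.1616×0.8384/848) = 0.01264 and √(0.3266×0.6734/1191) = 0.01359.
Because the samples are independent, SE_diff = √(0.01264² + 0.01359²) = 0.01856.
Using z* = 1.282 for 80%, ME = 1.282 × 0.01856 = 0.02379.
p̂₁ − p̂₂ = -0.1650; interval -0.1650 ± 0.02379 gives (-0.189, -0.141).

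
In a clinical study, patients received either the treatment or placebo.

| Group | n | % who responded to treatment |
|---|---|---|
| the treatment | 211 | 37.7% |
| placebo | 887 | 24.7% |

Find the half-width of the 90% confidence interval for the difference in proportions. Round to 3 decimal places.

Each SE is √(p̂(1−p̂)/n): √(0.3770·0.6230/211) = 0.03336 and √(0.2470·0.7530/887) = 0.01448.
SE(p̂₁ − p̂₂) = √(SE₁² + SE₂²) = √(0.0011128896 + 0.0002096704) = 0.03637, since the two samples are independent.
At 90% confidence z* = 1.645; margin = 1.645 × 0.03637 = 0.05983.

0.060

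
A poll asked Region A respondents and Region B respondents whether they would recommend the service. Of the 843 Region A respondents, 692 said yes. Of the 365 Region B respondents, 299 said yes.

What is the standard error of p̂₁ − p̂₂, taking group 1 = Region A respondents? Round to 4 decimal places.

0.0241

Sample proportions: 692/843 = 0.8209, 299/365 = 0.8192.
Each SE is √(p̂(1−p̂)/n): √(0.8209·0.1791/843) = 0.01321 and √(0.8192·0.1808/365) = 0.02014.
SE(p̂₁ − p̂₂) = √(SE₁² + SE₂²) = √(0.0001745041 + 0.0004056196) = 0.02409, since the two samples are independent.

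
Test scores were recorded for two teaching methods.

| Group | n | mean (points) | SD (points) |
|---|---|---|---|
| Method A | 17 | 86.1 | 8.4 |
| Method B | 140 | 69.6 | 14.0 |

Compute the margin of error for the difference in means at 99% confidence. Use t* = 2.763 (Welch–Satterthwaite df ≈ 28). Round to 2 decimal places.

SE₁ = s₁/√n₁ = 8.4/√17 = 2.0373; SE₂ = 14.0/√140 = 1.1832.
Independent samples, unequal variances: SE_diff = √(SE₁² + SE₂²) = √(4.15059129 + 1.39996224) = 2.3560.
t* = 2.763, so margin of error = 2.763 × 2.3560 = 6.5096.

6.51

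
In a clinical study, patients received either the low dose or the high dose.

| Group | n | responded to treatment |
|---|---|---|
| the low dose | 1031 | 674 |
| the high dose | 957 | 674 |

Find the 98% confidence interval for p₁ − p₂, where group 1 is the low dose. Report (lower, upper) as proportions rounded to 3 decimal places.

(-0.099, -0.002)

First, p̂₁ = 674/1031 = 0.6537; p̂₂ = 674/957 = 0.7043.
The two standard errors are √(0.6537×0.3463/1031) = 0.01482 and √(0.7043×0.2957/957) = 0.01475.
Because the samples are independent, SE_diff = √(0.01482² + 0.01475²) = 0.02091.
Using z* = 2.326 for 98%, ME = 2.326 × 0.02091 = 0.04864.
p̂₁ − p̂₂ = -0.0506; interval -0.0506 ± 0.04864 gives (-0.099, -0.002).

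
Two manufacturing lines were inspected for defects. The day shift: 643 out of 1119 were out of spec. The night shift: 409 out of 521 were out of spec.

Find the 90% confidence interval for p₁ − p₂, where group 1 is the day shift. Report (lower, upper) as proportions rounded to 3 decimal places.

(-0.249, -0.172)

First, p̂₁ = 643/1119 = 0.5746; p̂₂ = 409/521 = 0.7850.
The two standard errors are √(0.5746×0.4254/1119) = 0.01478 and √(0.7850×0.2150/521) = 0.01800.
Because the samples are independent, SE_diff = √(0.01478² + 0.01800²) = 0.02329.
Using z* = 1.645 for 90%, ME = 1.645 × 0.02329 = 0.03831.
p̂₁ − p̂₂ = -0.2104; interval -0.2104 ± 0.03831 gives (-0.249, -0.172).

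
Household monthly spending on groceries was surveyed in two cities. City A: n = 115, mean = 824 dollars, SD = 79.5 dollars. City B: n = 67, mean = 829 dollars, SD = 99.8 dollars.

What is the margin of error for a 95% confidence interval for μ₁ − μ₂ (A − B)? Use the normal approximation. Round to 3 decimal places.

27.968

Standard errors of each mean: 79.5/√115 = 7.4134 and 99.8/√67 = 12.1925.
SE(x̄₁ − x̄₂) = √(7.4134² + 12.1925²) = 14.2694 for independent samples with unequal variances.
With z* = 1.960, the margin is 1.960 × 14.2694 = 27.9680.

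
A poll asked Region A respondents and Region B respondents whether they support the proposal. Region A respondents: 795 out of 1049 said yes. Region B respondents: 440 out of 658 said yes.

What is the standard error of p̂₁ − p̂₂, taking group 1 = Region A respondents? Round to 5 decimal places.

First, p̂₁ = 795/1049 = 0.7579; p̂₂ = 440/658 = 0.6687.
The two standard errors are √(0.7579×0.2421/1049) = 0.01323 and √(0.6687×0.3313/658) = 0.01835.
Because the samples are independent, SE_diff = √(0.01323² + 0.01835²) = 0.02262.

0.02262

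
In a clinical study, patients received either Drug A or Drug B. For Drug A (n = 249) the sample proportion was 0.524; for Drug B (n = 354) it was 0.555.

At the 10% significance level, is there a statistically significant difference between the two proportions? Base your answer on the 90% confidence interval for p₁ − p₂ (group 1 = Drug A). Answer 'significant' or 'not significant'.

Each SE is √(p̂(1−p̂)/n): √(0.5240·0.4760/249) = 0.03165 and √(0.5550·0.4450/354) = 0.02641.
SE(p̂₁ − p̂₂) = √(SE₁² + SE₂²) = √(0.0010017225 + 0.0006974881) = 0.04122, since the two samples are independent.
At 90% confidence z* = 1.645; margin = 1.645 × 0.04122 = 0.06781.
The difference is 0.5240 − 0.5550 = -0.0310, so the interval is -0.0310 ± 0.06781 = (-0.09881, 0.03681).
The interval (-0.09881, 0.03681) contains 0, so the difference is not significant.

not significant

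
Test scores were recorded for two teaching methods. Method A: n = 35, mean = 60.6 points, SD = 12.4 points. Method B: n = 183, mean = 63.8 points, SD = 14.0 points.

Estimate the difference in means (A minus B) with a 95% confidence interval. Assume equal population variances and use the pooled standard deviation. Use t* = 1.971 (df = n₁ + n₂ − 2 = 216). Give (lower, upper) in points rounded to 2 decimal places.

Pooled variance s_p² = [34·12.4² + 182·14.0²] / (35+183−2) = 189.3511, so s_p = 13.7605.
SE_diff = s_p·√(1/n₁ + 1/n₂) = 13.7605·√(1/35 + 1/183) = 2.5387.
t* = 1.971; margin = 1.971 × 2.5387 = 5.0038.
Difference = 60.6 − 63.8 = -3.2000.
-3.2000 ± 5.0038 → (-8.20, 1.80).

(-8.20, 1.80)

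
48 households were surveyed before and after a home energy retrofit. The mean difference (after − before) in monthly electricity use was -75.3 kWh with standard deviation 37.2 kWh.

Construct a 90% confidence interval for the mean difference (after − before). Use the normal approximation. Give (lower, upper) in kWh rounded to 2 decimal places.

Paired design: SE = s_d/√n = 37.2/√48 = 5.3694.
z* = 1.645; margin of error = 1.645 × 5.3694 = 8.8327.
-75.3 ± 8.8327 → (-84.13, -66.47).

(-84.13, -66.47)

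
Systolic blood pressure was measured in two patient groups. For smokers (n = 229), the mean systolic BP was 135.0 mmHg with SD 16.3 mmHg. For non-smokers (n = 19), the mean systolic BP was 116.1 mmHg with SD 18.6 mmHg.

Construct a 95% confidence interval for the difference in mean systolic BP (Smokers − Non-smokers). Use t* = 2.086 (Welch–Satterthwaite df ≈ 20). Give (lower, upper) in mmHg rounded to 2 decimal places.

Per-group SEs: s₁/√n₁ = 16.3/√229 = 1.0771, s₂/√n₂ = 18.6/√19 = 4.2671.
Unpooled SE of the difference: √(1.16014441 + 18.20814241) = 4.4009.
Margin of error = t* · SE = 2.086 × 4.4009 = 9.1803.
x̄₁ − x̄₂ = 135.0 − 116.1 = 18.9000.
CI: 18.9000 ± 9.1803 = (9.72, 28.08).

(9.72, 28.08)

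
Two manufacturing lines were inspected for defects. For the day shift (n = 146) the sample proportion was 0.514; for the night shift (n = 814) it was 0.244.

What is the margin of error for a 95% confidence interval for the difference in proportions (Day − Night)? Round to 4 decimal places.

SE₁ = √(p̂₁(1−p̂₁)/n₁) = √(0.5140·0.4860/146) = 0.04136; SE₂ = √(0.2440·0.7560/814) = 0.01505.
Independent samples: SE of the difference = √(SE₁² + SE₂²) = √(0.0017106496 + 0.0002265025) = 0.04401.
z* for 95% confidence is 1.960, so the margin of error is 1.960 × 0.04401 = 0.08626.

0.0863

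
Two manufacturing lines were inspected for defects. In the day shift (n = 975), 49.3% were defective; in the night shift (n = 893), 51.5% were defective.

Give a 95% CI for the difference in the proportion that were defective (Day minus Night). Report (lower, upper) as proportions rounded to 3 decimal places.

Each SE is √(p̂(1−p̂)/n): √(0.4930·0.5070/975) = 0.01601 and √(0.5150·0.4850/893) = 0.01672.
SE(p̂₁ − p̂₂) = √(SE₁² + SE₂²) = √(0.0002563201 + 0.0002795584) = 0.02315, since the two samples are independent.
At 95% confidence z* = 1.960; margin = 1.960 × 0.02315 = 0.04537.
The difference is 0.4930 − 0.5150 = -0.0220, so the interval is -0.0220 ± 0.04537 = (-0.067, 0.023).

(-0.067, 0.023)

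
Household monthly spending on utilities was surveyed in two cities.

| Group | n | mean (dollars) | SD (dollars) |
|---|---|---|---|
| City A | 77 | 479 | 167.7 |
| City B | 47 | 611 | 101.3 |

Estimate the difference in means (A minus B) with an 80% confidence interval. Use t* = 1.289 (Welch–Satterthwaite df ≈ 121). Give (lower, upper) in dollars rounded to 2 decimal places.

(-163.14, -100.86)

SE₁ = s₁/√n₁ = 167.7/√77 = 19.1112; SE₂ = 101.3/√47 = 14.7761.
Independent samples, unequal variances: SE_diff = √(SE₁² + SE₂²) = √(365.23796544 + 218.33313121) = 24.1572.
t* = 1.289, so margin of error = 1.289 × 24.1572 = 31.1386.
Difference in means = 479 − 611 = -132.0000.
-132.0000 ± 31.1386 → (-163.14, -100.86).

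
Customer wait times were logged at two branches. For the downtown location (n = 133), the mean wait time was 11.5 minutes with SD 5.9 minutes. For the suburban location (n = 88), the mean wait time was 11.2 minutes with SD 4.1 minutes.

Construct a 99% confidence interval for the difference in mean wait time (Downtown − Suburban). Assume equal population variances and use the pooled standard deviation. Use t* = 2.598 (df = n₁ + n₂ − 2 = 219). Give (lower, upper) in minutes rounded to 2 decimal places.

(-1.58, 2.18)

s_p = √[((n₁−1)s₁² + (n₂−1)s₂²)/(n₁+n₂−2)] = √[(132·5.9² + 87·4.1²)/219] = 5.2592.
SE = 5.2592·√(1/133 + 1/88) = 0.7227.
With t* = 2.598, margin = 2.598 × 0.7227 = 1.8776.
x̄₁ − x̄₂ = 11.5 − 11.2 = 0.3000; interval 0.3000 ± 1.8776 = (-1.58, 2.18).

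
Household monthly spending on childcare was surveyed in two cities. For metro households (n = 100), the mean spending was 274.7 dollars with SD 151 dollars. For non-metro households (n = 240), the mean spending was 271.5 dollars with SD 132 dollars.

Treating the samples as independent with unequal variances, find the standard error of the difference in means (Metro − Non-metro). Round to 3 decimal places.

17.338

SE₁ = s₁/√n₁ = 151/√100 = 15.1000; SE₂ = 132/√240 = 8.5206.
Independent samples, unequal variances: SE_diff = √(SE₁² + SE₂²) = √(228.01 + 72.60062436) = 17.3381.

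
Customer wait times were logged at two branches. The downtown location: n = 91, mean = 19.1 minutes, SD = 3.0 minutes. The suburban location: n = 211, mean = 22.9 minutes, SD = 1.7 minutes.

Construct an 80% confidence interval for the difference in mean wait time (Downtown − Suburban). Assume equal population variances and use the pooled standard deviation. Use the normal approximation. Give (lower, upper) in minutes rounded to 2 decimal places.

s_p = √[((n₁−1)s₁² + (n₂−1)s₂²)/(n₁+n₂−2)] = √[(90·3.0² + 210·1.7²)/300] = 2.1732.
SE = 2.1732·√(1/91 + 1/211) = 0.2725.
With z* = 1.282, margin = 1.282 × 0.2725 = 0.3493.
x̄₁ − x̄₂ = 19.1 − 22.9 = -3.8000; interval -3.8000 ± 0.3493 = (-4.15, -3.45).

(-4.15, -3.45)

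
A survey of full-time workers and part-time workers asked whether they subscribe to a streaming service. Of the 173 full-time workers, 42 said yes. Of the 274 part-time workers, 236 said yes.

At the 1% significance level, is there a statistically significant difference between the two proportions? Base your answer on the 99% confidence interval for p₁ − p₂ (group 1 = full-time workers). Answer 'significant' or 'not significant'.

First, p̂₁ = 42/173 = 0.2428; p̂₂ = 236/274 = 0.8613.
The two standard errors are √(0.2428×0.7572/173) = 0.03260 and √(0.8613×0.1387/274) = 0.02088.
Because the samples are independent, SE_diff = √(0.03260² + 0.02088²) = 0.03871.
Using z* = 2.576 for 99%, ME = 2.576 × 0.03871 = 0.09972.
p̂₁ − p̂₂ = -0.6185; interval -0.6185 ± 0.09972 gives (-0.71822, -0.51878).
The interval (-0.71822, -0.51878) does not contain 0, so the difference is significant.

significant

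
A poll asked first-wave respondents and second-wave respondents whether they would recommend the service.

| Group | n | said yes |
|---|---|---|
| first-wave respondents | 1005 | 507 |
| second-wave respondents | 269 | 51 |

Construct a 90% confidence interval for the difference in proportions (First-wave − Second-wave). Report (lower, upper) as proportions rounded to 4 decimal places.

First, p̂₁ = 507/1005 = 0.5045; p̂₂ = 51/269 = 0.1896.
The two standard errors are √(0.5045×0.4955/1005) = 0.01577 and √(0.1896×0.8104/269) = 0.02390.
Because the samples are independent, SE_diff = √(0.01577² + 0.02390²) = 0.02863.
Using z* = 1.645 for 90%, ME = 1.645 × 0.02863 = 0.04710.
p̂₁ − p̂₂ = 0.3149; interval 0.3149 ± 0.04710 gives (0.2678, 0.3620).

(0.2678, 0.3620)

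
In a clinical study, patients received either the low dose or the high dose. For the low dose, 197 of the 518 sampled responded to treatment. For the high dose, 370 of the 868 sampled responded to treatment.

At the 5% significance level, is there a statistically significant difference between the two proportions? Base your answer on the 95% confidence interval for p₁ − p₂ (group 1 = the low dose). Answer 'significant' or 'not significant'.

p̂₁ = 197/518 = 0.3803 and p̂₂ = 370/868 = 0.4263.
SE₁ = √(p̂₁(1−p̂₁)/n₁) = √(0.3803·0.6197/518) = 0.02133; SE₂ = √(0.4263·0.5737/868) = 0.01679.
Independent samples: SE of the difference = √(SE₁² + SE₂²) = √(0.0004549689 + 0.0002819041) = 0.02715.
z* for 95% confidence is 1.960, so the margin of error is 1.960 × 0.02715 = 0.05321.
Point estimate p̂₁ − p̂₂ = 0.3803 − 0.4263 = -0.0460.
-0.0460 ± 0.05321 → (-0.09921, 0.00721).
The interval (-0.09921, 0.00721) contains 0, so the difference is not significant.

not significant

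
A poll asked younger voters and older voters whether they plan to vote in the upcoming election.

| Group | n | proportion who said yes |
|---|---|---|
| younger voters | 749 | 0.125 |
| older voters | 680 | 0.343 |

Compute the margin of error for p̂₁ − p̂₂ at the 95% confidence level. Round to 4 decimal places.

0.0428

Each SE is √(p̂(1−p̂)/n): √(0.1250·0.8750/749) = 0.01208 and √(0.3430·0.6570/680) = 0.01820.
SE(p̂₁ − p̂₂) = √(SE₁² + SE₂²) = √(0.0001459264 + 0.00033124) = 0.02184, since the two samples are independent.
At 95% confidence z* = 1.960; margin = 1.960 × 0.02184 = 0.04281.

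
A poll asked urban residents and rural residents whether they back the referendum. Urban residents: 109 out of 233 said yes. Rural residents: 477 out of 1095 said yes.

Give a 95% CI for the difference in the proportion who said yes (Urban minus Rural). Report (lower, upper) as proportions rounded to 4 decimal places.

(-0.0383, 0.1027)

First, p̂₁ = 109/233 = 0.4678; p̂₂ = 477/1095 = 0.4356.
The two standard errors are √(0.4678×0.5322/233) = 0.03269 and √(0.4356×0.5644/1095) = 0.01498.
Because the samples are independent, SE_diff = √(0.03269² + 0.01498²) = 0.03596.
Using z* = 1.960 for 95%, ME = 1.960 × 0.03596 = 0.07048.
p̂₁ − p̂₂ = 0.0322; interval 0.0322 ± 0.07048 gives (-0.0383, 0.1027).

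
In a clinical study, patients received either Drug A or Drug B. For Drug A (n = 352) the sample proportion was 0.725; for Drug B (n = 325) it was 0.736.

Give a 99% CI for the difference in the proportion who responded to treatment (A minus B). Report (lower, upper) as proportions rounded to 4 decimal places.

The two standard errors are √(0.7250×0.2750/352) = 0.02380 and √(0.7360×0.2640/325) = 0.02445.
Because the samples are independent, SE_diff = √(0.02380² + 0.02445²) = 0.03412.
Using z* = 2.576 for 99%, ME = 2.576 × 0.03412 = 0.08789.
p̂₁ − p̂₂ = -0.0110; interval -0.0110 ± 0.08789 gives (-0.0989, 0.0769).

(-0.0989, 0.0769)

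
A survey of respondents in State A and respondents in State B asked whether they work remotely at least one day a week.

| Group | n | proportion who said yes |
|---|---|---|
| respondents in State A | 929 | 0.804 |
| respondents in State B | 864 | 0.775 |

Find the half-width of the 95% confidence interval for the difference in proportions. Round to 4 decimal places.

The two standard errors are √(0.8040×0.1960/929) = 0.01302 and √(0.7750×0.2250/864) = 0.01421.
Because the samples are independent, SE_diff = √(0.01302² + 0.01421²) = 0.01927.
Using z* = 1.960 for 95%, ME = 1.960 × 0.01927 = 0.03777.

0.0378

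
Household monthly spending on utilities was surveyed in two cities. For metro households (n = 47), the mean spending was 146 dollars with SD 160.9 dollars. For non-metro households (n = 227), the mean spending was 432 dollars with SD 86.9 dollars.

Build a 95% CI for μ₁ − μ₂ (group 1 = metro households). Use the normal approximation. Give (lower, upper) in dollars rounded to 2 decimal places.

(-333.37, -238.63)

Per-group SEs: s₁/√n₁ = 160.9/√47 = 23.4697, s₂/√n₂ = 86.9/√227 = 5.7678.
Unpooled SE of the difference: √(550.82681809 + 33.26751684) = 24.1680.
Margin of error = z* · SE = 1.960 × 24.1680 = 47.3693.
x̄₁ − x̄₂ = 146 − 432 = -286.0000.
CI: -286.0000 ± 47.3693 = (-333.37, -238.63).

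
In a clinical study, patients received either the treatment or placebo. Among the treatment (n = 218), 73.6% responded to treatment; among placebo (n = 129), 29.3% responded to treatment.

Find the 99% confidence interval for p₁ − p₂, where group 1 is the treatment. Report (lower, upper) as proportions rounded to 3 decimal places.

Each SE is √(p̂(1−p̂)/n): √(0.7360·0.2640/218) = 0.02985 and √(0.2930·0.7070/129) = 0.04007.
SE(p̂₁ − p̂₂) = √(SE₁² + SE₂²) = √(0.0008910225 + 0.0016056049) = 0.04997, since the two samples are independent.
At 99% confidence z* = 2.576; margin = 2.576 × 0.04997 = 0.12872.
The difference is 0.7360 − 0.2930 = 0.4430, so the interval is 0.4430 ± 0.12872 = (0.314, 0.572).

(0.314, 0.572)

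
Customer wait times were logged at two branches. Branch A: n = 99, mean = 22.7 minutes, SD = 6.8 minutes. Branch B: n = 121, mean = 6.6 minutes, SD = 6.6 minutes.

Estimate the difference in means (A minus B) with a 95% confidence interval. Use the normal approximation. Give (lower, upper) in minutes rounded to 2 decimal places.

SE₁ = s₁/√n₁ = 6.8/√99 = 0.6834; SE₂ = 6.6/√121 = 0.6000.
Independent samples, unequal variances: SE_diff = √(SE₁² + SE₂²) = √(0.46703556 + 0.36) = 0.9094.
z* = 1.960, so margin of error = 1.960 × 0.9094 = 1.7824.
Difference in means = 22.7 − 6.6 = 16.1000.
16.1000 ± 1.7824 → (14.32, 17.88).

(14.32, 17.88)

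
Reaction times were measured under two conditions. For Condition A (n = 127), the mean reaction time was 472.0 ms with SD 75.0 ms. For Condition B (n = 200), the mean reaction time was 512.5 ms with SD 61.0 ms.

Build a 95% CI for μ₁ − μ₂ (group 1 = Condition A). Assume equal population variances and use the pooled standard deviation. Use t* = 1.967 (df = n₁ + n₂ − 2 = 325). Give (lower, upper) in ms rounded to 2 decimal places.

s_p = √[((n₁−1)s₁² + (n₂−1)s₂²)/(n₁+n₂−2)] = √[(126·75.0² + 199·61.0²)/325] = 66.7770.
SE = 66.7770·√(1/127 + 1/200) = 7.5768.
With t* = 1.967, margin = 1.967 × 7.5768 = 14.9036.
x̄₁ − x̄₂ = 472.0 − 512.5 = -40.5000; interval -40.5000 ± 14.9036 = (-55.40, -25.60).

(-55.40, -25.60)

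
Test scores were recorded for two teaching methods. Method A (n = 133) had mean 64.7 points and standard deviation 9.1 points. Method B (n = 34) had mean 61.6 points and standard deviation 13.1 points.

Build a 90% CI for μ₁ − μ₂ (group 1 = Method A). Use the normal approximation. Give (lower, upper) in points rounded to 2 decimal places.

Standard errors of each mean: 9.1/√133 = 0.7891 and 13.1/√34 = 2.2466.
SE(x̄₁ − x̄₂) = √(0.7891² + 2.2466²) = 2.3812 for independent samples with unequal variances.
With z* = 1.645, the margin is 1.645 × 2.3812 = 3.9171.
x̄₁ − x̄₂ = 64.7 − 61.6 = 3.1000; the interval is 3.1000 ± 3.9171 = (-0.82, 7.02).

(-0.82, 7.02)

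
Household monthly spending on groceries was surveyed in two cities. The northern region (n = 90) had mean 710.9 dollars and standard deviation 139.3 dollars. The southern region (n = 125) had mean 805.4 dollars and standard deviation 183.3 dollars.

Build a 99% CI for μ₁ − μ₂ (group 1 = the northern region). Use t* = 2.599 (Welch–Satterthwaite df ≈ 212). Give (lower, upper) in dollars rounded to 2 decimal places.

(-151.70, -37.30)

SE₁ = s₁/√n₁ = 139.3/√90 = 14.6835; SE₂ = 183.3/√125 = 16.3949.
Independent samples, unequal variances: SE_diff = √(SE₁² + SE₂²) = √(215.60517225 + 268.79274601) = 22.0090.
t* = 2.599, so margin of error = 2.599 × 22.0090 = 57.2014.
Difference in means = 710.9 − 805.4 = -94.5000.
-94.5000 ± 57.2014 → (-151.70, -37.30).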